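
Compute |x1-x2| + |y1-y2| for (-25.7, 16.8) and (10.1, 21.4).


|(-25.7)-10.1| + |16.8-21.4| = 35.8 + 4.6 = 40.4

40.4


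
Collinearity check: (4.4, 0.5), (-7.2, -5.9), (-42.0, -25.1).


Cross product: ((-7.2)-4.4)*((-25.1)-0.5) - ((-5.9)-0.5)*((-42)-4.4)
= 0

Yes, collinear


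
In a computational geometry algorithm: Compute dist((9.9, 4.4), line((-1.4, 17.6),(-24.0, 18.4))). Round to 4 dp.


|cross product| = 289.28
|line direction| = sqrt(511.4) = 22.6142
Distance = 289.28/sqrt(511.4) = 12.792

12.792


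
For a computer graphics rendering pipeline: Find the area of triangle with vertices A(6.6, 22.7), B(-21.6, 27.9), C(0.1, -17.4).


Area = |x_A(y_B-y_C) + x_B(y_C-y_A) + x_C(y_A-y_B)|/2
= |298.98 + 866.16 + (-0.52)|/2
= 1164.62/2 = 582.31

582.31


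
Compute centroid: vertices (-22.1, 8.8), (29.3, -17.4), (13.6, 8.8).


Centroid = ((x_A+x_B+x_C)/3, (y_A+y_B+y_C)/3)
= (((-22.1)+29.3+13.6)/3, (8.8+(-17.4)+8.8)/3)
= (6.9333, 0.0667)

(6.9333, 0.0667)


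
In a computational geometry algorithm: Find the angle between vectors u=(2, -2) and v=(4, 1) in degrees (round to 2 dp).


u.v = 6, |u| = sqrt(8) = 2.8284, |v| = sqrt(17) = 4.1231
cos(theta) = u.v/(|u||v|) = 6/sqrt(136) = 0.514496
theta = acos(0.514496) = 59.04 degrees

59.04 degrees


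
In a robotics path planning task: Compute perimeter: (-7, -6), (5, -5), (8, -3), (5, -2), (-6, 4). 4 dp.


Sides: (-7, -6)->(5, -5): sqrt(145) = 12.041595, (5, -5)->(8, -3): sqrt(13) = 3.605551, (8, -3)->(5, -2): sqrt(10) = 3.162278, (5, -2)->(-6, 4): sqrt(157) = 12.529964, (-6, 4)->(-7, -6): sqrt(101) = 10.049876
Sum = 41.389264
Perimeter = 41.3893

41.3893


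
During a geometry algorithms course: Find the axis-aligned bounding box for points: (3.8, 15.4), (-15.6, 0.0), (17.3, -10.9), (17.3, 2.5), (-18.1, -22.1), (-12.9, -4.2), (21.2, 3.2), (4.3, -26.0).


x range: [-18.1, 21.2]
y range: [-26, 15.4]
Bounding box: (-18.1,-26) to (21.2,15.4)

(-18.1,-26) to (21.2,15.4)


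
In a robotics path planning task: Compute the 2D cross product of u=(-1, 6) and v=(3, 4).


u x v = u_x*v_y - u_y*v_x = (-1)*4 - 6*3
= (-4) - 18 = -22

-22


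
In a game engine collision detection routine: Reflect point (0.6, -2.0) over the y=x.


Reflection over y=x: (x,y) -> (y,x)
(0.6, -2) -> (-2, 0.6)

(-2, 0.6)


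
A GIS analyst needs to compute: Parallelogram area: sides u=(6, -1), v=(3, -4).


|u x v| = |6*(-4) - (-1)*3|
= |(-24) - (-3)| = 21

21


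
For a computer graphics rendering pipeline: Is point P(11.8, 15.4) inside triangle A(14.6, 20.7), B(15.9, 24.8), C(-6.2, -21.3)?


Cross products: AB x AP = 4.59, BC x BP = 18.73, CA x CP = 7.36
All same sign? yes

Yes, inside


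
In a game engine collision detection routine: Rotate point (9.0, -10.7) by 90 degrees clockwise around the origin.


90° CW: (x,y) -> (y, -x)
(9,-10.7) -> (-10.7, -9)

(-10.7, -9)


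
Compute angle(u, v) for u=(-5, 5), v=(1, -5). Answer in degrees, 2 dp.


u.v = -30, |u| = sqrt(50) = 7.0711, |v| = sqrt(26) = 5.099
cos(theta) = u.v/(|u||v|) = -30/sqrt(1300) = -0.83205
theta = acos(-0.83205) = 146.31 degrees

146.31 degrees


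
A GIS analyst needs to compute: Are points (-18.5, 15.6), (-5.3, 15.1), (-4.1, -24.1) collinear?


Cross product: ((-5.3)-(-18.5))*((-24.1)-15.6) - (15.1-15.6)*((-4.1)-(-18.5))
= -516.84

No, not collinear


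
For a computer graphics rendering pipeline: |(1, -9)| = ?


|u| = sqrt(1^2 + (-9)^2) = sqrt(82) = 9.0554

9.0554


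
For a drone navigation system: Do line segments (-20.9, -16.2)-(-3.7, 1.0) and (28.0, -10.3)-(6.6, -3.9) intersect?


Cross products: d1=439.22, d2=-38.94, d3=-739.6, d4=-261.44
d1*d2 < 0 and d3*d4 < 0? no

No, they don't intersect


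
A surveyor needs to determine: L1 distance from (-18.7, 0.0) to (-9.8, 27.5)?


|(-18.7)-(-9.8)| + |0-27.5| = 8.9 + 27.5 = 36.4

36.4


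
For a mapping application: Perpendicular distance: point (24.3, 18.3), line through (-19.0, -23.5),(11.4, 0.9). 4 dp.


|cross product| = 214.2
|line direction| = sqrt(1519.52) = 38.981
Distance = 214.2/sqrt(1519.52) = 5.495

5.495


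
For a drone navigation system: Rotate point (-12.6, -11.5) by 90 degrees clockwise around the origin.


90° CW: (x,y) -> (y, -x)
(-12.6,-11.5) -> (-11.5, 12.6)

(-11.5, 12.6)


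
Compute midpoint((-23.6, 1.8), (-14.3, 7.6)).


M = (((-23.6)+(-14.3))/2, (1.8+7.6)/2)
= (-18.95, 4.7)

(-18.95, 4.7)


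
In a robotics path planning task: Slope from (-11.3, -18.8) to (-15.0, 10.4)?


slope = (y2-y1)/(x2-x1) = (10.4-(-18.8))/((-15)-(-11.3)) = 29.2/(-3.7) = -7.8919

-7.8919


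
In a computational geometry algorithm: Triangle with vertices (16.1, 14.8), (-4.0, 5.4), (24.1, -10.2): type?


Side lengths squared: AB^2=492.37, BC^2=1032.97, CA^2=689
Sorted: [492.37, 689, 1032.97]
By sides: Scalene, By angles: Acute

Scalene, Acute


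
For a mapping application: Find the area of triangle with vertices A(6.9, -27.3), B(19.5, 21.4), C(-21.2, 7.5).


Area = |x_A(y_B-y_C) + x_B(y_C-y_A) + x_C(y_A-y_B)|/2
= |95.91 + 678.6 + 1032.44|/2
= 1806.95/2 = 903.475

903.475


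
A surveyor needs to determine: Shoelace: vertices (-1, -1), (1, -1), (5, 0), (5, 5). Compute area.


Shoelace sum: ((-1)*(-1) - 1*(-1)) + (1*0 - 5*(-1)) + (5*5 - 5*0) + (5*(-1) - (-1)*5)
= 32
Area = |32|/2 = 16

16


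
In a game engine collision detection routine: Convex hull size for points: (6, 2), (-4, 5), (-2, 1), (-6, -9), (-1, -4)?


Convex hull vertices (CCW): (-6, -9), (6, 2), (-4, 5)
Count = 3

3


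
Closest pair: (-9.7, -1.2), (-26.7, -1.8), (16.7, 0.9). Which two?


d(P0,P1) = 17.0106, d(P0,P2) = 26.4834, d(P1,P2) = 43.4839
Closest: P0 and P1

Closest pair: (-9.7, -1.2) and (-26.7, -1.8), distance = 17.0106


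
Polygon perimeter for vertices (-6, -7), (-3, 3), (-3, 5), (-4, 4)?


Sides: (-6, -7)->(-3, 3): sqrt(109) = 10.440307, (-3, 3)->(-3, 5): sqrt(4) = 2, (-3, 5)->(-4, 4): sqrt(2) = 1.414214, (-4, 4)->(-6, -7): sqrt(125) = 11.18034
Sum = 25.034861
Perimeter = 25.0349

25.0349


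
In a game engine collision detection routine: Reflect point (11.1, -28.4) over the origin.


Reflection over origin: (x,y) -> (-x,-y)
(11.1, -28.4) -> (-11.1, 28.4)

(-11.1, 28.4)


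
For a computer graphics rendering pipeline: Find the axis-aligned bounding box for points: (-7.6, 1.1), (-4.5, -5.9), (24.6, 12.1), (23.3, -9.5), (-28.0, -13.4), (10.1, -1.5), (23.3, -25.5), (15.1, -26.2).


x range: [-28, 24.6]
y range: [-26.2, 12.1]
Bounding box: (-28,-26.2) to (24.6,12.1)

(-28,-26.2) to (24.6,12.1)


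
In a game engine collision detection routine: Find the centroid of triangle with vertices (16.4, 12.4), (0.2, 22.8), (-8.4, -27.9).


Centroid = ((x_A+x_B+x_C)/3, (y_A+y_B+y_C)/3)
= ((16.4+0.2+(-8.4))/3, (12.4+22.8+(-27.9))/3)
= (2.7333, 2.4333)

(2.7333, 2.4333)


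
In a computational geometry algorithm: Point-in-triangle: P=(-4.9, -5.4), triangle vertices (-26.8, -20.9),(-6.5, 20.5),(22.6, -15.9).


Cross products: AB x AP = -592.01, BC x BP = -695.45, CA x CP = -656.2
All same sign? yes

Yes, inside


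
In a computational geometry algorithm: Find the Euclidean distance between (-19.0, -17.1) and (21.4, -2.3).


dx=40.4, dy=14.8
d^2 = 40.4^2 + 14.8^2 = 1851.2
d = sqrt(1851.2) = 43.0256

43.0256


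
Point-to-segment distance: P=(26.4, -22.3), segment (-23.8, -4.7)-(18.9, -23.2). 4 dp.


Project P onto AB: t = 1 (clamped to [0,1])
Closest point on segment: (18.9, -23.2)
Distance: 7.5538

7.5538


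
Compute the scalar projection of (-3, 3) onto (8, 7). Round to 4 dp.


u.v = -3, |v| = sqrt(113) = 10.6301
Scalar projection = u.v / |v| = -3 / sqrt(113) = -0.2822

-0.2822


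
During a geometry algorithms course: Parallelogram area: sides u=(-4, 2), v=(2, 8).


|u x v| = |(-4)*8 - 2*2|
= |(-32) - 4| = 36

36


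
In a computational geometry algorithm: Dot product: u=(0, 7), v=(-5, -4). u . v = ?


u . v = u_x*v_x + u_y*v_y = 0*(-5) + 7*(-4)
= 0 + (-28) = -28

-28


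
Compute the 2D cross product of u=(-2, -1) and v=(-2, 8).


u x v = u_x*v_y - u_y*v_x = (-2)*8 - (-1)*(-2)
= (-16) - 2 = -18

-18


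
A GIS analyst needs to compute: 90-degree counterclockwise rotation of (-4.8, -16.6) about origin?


90° CCW: (x,y) -> (-y, x)
(-4.8,-16.6) -> (16.6, -4.8)

(16.6, -4.8)


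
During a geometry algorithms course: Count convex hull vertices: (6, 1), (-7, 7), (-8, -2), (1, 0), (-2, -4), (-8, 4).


Convex hull vertices (CCW): (-8, -2), (-2, -4), (6, 1), (-7, 7), (-8, 4)
Count = 5

5


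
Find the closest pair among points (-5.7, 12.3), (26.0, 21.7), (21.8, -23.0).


d(P0,P1) = 33.0643, d(P0,P2) = 44.7475, d(P1,P2) = 44.8969
Closest: P0 and P1

Closest pair: (-5.7, 12.3) and (26.0, 21.7), distance = 33.0643


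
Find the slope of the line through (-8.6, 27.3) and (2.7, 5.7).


slope = (y2-y1)/(x2-x1) = (5.7-27.3)/(2.7-(-8.6)) = (-21.6)/11.3 = -1.9115

-1.9115


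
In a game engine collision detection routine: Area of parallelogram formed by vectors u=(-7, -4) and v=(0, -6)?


|u x v| = |(-7)*(-6) - (-4)*0|
= |42 - 0| = 42

42


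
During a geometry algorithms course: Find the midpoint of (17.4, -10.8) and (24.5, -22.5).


M = ((17.4+24.5)/2, ((-10.8)+(-22.5))/2)
= (20.95, -16.65)

(20.95, -16.65)


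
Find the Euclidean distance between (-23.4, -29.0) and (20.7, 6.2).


dx=44.1, dy=35.2
d^2 = 44.1^2 + 35.2^2 = 3183.85
d = sqrt(3183.85) = 56.4256

56.4256


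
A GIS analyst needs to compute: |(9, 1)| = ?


|u| = sqrt(9^2 + 1^2) = sqrt(82) = 9.0554

9.0554


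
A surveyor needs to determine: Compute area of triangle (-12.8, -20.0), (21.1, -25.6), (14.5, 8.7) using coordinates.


Area = |x_A(y_B-y_C) + x_B(y_C-y_A) + x_C(y_A-y_B)|/2
= |439.04 + 605.57 + 81.2|/2
= 1125.81/2 = 562.905

562.905


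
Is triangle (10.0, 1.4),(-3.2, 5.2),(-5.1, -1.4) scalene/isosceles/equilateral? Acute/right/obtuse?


Side lengths squared: AB^2=188.68, BC^2=47.17, CA^2=235.85
Sorted: [47.17, 188.68, 235.85]
By sides: Scalene, By angles: Right

Scalene, Right


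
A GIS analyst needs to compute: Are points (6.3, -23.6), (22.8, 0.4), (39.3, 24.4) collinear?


Cross product: (22.8-6.3)*(24.4-(-23.6)) - (0.4-(-23.6))*(39.3-6.3)
= 0

Yes, collinear


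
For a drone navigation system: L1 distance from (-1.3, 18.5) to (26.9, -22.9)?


|(-1.3)-26.9| + |18.5-(-22.9)| = 28.2 + 41.4 = 69.6

69.6


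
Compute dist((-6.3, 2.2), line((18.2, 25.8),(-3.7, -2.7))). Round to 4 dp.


|cross product| = 181.41
|line direction| = sqrt(1291.86) = 35.9425
Distance = 181.41/sqrt(1291.86) = 5.0472

5.0472


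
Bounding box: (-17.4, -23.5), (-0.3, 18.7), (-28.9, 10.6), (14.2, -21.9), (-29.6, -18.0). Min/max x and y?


x range: [-29.6, 14.2]
y range: [-23.5, 18.7]
Bounding box: (-29.6,-23.5) to (14.2,18.7)

(-29.6,-23.5) to (14.2,18.7)


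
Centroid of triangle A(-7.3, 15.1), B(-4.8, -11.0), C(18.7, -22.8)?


Centroid = ((x_A+x_B+x_C)/3, (y_A+y_B+y_C)/3)
= (((-7.3)+(-4.8)+18.7)/3, (15.1+(-11)+(-22.8))/3)
= (2.2, -6.2333)

(2.2, -6.2333)


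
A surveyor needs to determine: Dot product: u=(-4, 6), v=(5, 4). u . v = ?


u . v = u_x*v_x + u_y*v_y = (-4)*5 + 6*4
= (-20) + 24 = 4

4


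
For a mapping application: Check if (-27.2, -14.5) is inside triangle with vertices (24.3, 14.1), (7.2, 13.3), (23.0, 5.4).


Cross products: AB x AP = 447.86, BC x BP = -711, CA x CP = 410.87
All same sign? no

No, outside


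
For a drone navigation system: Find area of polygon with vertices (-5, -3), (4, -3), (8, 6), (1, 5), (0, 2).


Shoelace sum: ((-5)*(-3) - 4*(-3)) + (4*6 - 8*(-3)) + (8*5 - 1*6) + (1*2 - 0*5) + (0*(-3) - (-5)*2)
= 121
Area = |121|/2 = 60.5

60.5


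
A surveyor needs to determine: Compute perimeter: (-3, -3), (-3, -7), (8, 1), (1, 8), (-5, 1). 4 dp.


Sides: (-3, -3)->(-3, -7): sqrt(16) = 4, (-3, -7)->(8, 1): sqrt(185) = 13.601471, (8, 1)->(1, 8): sqrt(98) = 9.899495, (1, 8)->(-5, 1): sqrt(85) = 9.219544, (-5, 1)->(-3, -3): sqrt(20) = 4.472136
Sum = 41.192646
Perimeter = 41.1926

41.1926


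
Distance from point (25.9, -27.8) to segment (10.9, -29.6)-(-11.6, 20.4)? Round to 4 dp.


Project P onto AB: t = 0 (clamped to [0,1])
Closest point on segment: (10.9, -29.6)
Distance: 15.1076

15.1076


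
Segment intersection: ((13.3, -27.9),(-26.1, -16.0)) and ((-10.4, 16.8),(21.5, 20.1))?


Cross products: d1=-1504.14, d2=-994.51, d3=-1479.15, d4=-1988.78
d1*d2 < 0 and d3*d4 < 0? no

No, they don't intersect


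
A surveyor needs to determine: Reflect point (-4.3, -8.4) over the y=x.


Reflection over y=x: (x,y) -> (y,x)
(-4.3, -8.4) -> (-8.4, -4.3)

(-8.4, -4.3)


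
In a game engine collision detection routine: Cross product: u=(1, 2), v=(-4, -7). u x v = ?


u x v = u_x*v_y - u_y*v_x = 1*(-7) - 2*(-4)
= (-7) - (-8) = 1

1


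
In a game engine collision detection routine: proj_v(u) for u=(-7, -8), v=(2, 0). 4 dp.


u.v = -14, |v| = sqrt(4) = 2
Scalar projection = u.v / |v| = -14 / sqrt(4) = -7

-7


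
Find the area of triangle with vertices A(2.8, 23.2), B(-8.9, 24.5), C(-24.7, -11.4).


Area = |x_A(y_B-y_C) + x_B(y_C-y_A) + x_C(y_A-y_B)|/2
= |100.52 + 307.94 + 32.11|/2
= 440.57/2 = 220.285

220.285


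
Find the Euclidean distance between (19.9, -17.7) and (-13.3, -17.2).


dx=-33.2, dy=0.5
d^2 = (-33.2)^2 + 0.5^2 = 1102.49
d = sqrt(1102.49) = 33.2038

33.2038


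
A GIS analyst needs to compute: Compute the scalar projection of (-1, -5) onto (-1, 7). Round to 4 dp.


u.v = -34, |v| = sqrt(50) = 7.0711
Scalar projection = u.v / |v| = -34 / sqrt(50) = -4.8083

-4.8083


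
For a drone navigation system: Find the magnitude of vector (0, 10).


|u| = sqrt(0^2 + 10^2) = sqrt(100) = 10

10


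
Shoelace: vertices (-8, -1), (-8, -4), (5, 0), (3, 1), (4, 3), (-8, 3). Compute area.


Shoelace sum: ((-8)*(-4) - (-8)*(-1)) + ((-8)*0 - 5*(-4)) + (5*1 - 3*0) + (3*3 - 4*1) + (4*3 - (-8)*3) + ((-8)*(-1) - (-8)*3)
= 122
Area = |122|/2 = 61

61


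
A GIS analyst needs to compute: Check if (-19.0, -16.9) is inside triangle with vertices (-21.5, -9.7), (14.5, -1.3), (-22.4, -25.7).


Cross products: AB x AP = -280.2, BC x BP = -241.76, CA x CP = -46.48
All same sign? yes

Yes, inside


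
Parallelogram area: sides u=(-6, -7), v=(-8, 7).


|u x v| = |(-6)*7 - (-7)*(-8)|
= |(-42) - 56| = 98

98


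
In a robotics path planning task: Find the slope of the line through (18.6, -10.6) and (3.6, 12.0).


slope = (y2-y1)/(x2-x1) = (12-(-10.6))/(3.6-18.6) = 22.6/(-15) = -1.5067

-1.5067


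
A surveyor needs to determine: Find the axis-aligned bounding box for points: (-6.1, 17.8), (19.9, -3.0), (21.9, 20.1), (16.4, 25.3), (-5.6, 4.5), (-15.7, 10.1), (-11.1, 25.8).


x range: [-15.7, 21.9]
y range: [-3, 25.8]
Bounding box: (-15.7,-3) to (21.9,25.8)

(-15.7,-3) to (21.9,25.8)


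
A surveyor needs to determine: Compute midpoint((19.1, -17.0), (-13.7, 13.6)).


M = ((19.1+(-13.7))/2, ((-17)+13.6)/2)
= (2.7, -1.7)

(2.7, -1.7)


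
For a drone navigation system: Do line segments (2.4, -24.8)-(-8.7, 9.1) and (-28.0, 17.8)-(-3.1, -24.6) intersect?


Cross products: d1=228.22, d2=601.69, d3=557.7, d4=184.23
d1*d2 < 0 and d3*d4 < 0? no

No, they don't intersect


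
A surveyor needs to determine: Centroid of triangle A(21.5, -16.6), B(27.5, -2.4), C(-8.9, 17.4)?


Centroid = ((x_A+x_B+x_C)/3, (y_A+y_B+y_C)/3)
= ((21.5+27.5+(-8.9))/3, ((-16.6)+(-2.4)+17.4)/3)
= (13.3667, -0.5333)

(13.3667, -0.5333)


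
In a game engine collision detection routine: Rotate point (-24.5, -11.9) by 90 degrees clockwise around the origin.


90° CW: (x,y) -> (y, -x)
(-24.5,-11.9) -> (-11.9, 24.5)

(-11.9, 24.5)


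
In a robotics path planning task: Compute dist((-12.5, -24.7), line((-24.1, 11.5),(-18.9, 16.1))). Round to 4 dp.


|cross product| = 241.6
|line direction| = sqrt(48.2) = 6.9426
Distance = 241.6/sqrt(48.2) = 34.7995

34.7995


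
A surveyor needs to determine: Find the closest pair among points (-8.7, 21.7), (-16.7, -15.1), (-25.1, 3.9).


d(P0,P1) = 37.6595, d(P0,P2) = 24.2033, d(P1,P2) = 20.774
Closest: P1 and P2

Closest pair: (-16.7, -15.1) and (-25.1, 3.9), distance = 20.774


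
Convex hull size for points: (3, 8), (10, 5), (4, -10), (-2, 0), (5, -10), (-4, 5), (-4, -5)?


Convex hull vertices (CCW): (-4, -5), (4, -10), (5, -10), (10, 5), (3, 8), (-4, 5)
Count = 6

6


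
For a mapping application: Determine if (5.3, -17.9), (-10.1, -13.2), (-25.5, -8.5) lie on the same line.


Cross product: ((-10.1)-5.3)*((-8.5)-(-17.9)) - ((-13.2)-(-17.9))*((-25.5)-5.3)
= 0

Yes, collinear


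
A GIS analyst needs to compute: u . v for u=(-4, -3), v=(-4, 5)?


u . v = u_x*v_x + u_y*v_y = (-4)*(-4) + (-3)*5
= 16 + (-15) = 1

1


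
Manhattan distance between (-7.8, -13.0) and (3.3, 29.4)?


|(-7.8)-3.3| + |(-13)-29.4| = 11.1 + 42.4 = 53.5

53.5


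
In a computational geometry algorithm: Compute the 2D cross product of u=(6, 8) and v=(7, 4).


u x v = u_x*v_y - u_y*v_x = 6*4 - 8*7
= 24 - 56 = -32

-32


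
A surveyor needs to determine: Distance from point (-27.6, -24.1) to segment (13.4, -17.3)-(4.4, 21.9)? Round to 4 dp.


Project P onto AB: t = 0.0633 (clamped to [0,1])
Closest point on segment: (12.8301, -14.8176)
Distance: 41.482

41.482


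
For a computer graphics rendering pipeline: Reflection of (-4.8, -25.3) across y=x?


Reflection over y=x: (x,y) -> (y,x)
(-4.8, -25.3) -> (-25.3, -4.8)

(-25.3, -4.8)


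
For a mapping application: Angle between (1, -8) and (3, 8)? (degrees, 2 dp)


u.v = -61, |u| = sqrt(65) = 8.0623, |v| = sqrt(73) = 8.544
cos(theta) = u.v/(|u||v|) = -61/sqrt(4745) = -0.885547
theta = acos(-0.885547) = 152.32 degrees

152.32 degrees


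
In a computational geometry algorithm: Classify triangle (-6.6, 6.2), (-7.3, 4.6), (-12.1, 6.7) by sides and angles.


Side lengths squared: AB^2=3.05, BC^2=27.45, CA^2=30.5
Sorted: [3.05, 27.45, 30.5]
By sides: Scalene, By angles: Right

Scalene, Right


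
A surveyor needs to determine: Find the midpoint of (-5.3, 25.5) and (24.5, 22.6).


M = (((-5.3)+24.5)/2, (25.5+22.6)/2)
= (9.6, 24.05)

(9.6, 24.05)


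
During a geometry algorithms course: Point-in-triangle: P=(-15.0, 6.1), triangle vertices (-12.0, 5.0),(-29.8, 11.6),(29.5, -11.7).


Cross products: AB x AP = 0.22, BC x BP = 18.69, CA x CP = 4.45
All same sign? yes

Yes, inside


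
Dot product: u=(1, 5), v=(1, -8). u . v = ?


u . v = u_x*v_x + u_y*v_y = 1*1 + 5*(-8)
= 1 + (-40) = -39

-39


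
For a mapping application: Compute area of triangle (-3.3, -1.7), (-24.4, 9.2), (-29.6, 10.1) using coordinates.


Area = |x_A(y_B-y_C) + x_B(y_C-y_A) + x_C(y_A-y_B)|/2
= |2.97 + (-287.92) + 322.64|/2
= 37.69/2 = 18.845

18.845


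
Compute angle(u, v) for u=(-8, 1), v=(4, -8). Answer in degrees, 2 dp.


u.v = -40, |u| = sqrt(65) = 8.0623, |v| = sqrt(80) = 8.9443
cos(theta) = u.v/(|u||v|) = -40/sqrt(5200) = -0.5547
theta = acos(-0.5547) = 123.69 degrees

123.69 degrees


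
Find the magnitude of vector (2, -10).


|u| = sqrt(2^2 + (-10)^2) = sqrt(104) = 10.198

10.198


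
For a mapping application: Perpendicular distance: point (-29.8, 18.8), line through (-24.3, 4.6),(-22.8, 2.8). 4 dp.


|cross product| = 11.4
|line direction| = sqrt(5.49) = 2.3431
Distance = 11.4/sqrt(5.49) = 4.8654

4.8654


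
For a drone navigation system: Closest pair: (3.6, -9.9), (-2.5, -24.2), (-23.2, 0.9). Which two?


d(P0,P1) = 15.5467, d(P0,P2) = 28.8943, d(P1,P2) = 32.5346
Closest: P0 and P1

Closest pair: (3.6, -9.9) and (-2.5, -24.2), distance = 15.5467


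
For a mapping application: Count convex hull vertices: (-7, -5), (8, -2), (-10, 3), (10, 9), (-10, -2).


Convex hull vertices (CCW): (-10, -2), (-7, -5), (8, -2), (10, 9), (-10, 3)
Count = 5

5


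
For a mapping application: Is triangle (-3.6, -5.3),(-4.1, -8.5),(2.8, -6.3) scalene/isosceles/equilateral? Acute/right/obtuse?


Side lengths squared: AB^2=10.49, BC^2=52.45, CA^2=41.96
Sorted: [10.49, 41.96, 52.45]
By sides: Scalene, By angles: Right

Scalene, Right


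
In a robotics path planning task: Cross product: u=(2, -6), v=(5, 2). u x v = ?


u x v = u_x*v_y - u_y*v_x = 2*2 - (-6)*5
= 4 - (-30) = 34

34


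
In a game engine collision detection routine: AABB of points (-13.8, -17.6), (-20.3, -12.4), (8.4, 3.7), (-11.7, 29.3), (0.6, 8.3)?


x range: [-20.3, 8.4]
y range: [-17.6, 29.3]
Bounding box: (-20.3,-17.6) to (8.4,29.3)

(-20.3,-17.6) to (8.4,29.3)


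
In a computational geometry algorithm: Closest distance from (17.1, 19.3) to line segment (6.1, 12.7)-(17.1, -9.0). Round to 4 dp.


Project P onto AB: t = 0 (clamped to [0,1])
Closest point on segment: (6.1, 12.7)
Distance: 12.8281

12.8281


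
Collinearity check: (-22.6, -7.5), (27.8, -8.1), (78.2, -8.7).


Cross product: (27.8-(-22.6))*((-8.7)-(-7.5)) - ((-8.1)-(-7.5))*(78.2-(-22.6))
= 0

Yes, collinear


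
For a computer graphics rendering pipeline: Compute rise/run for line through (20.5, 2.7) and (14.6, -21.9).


slope = (y2-y1)/(x2-x1) = ((-21.9)-2.7)/(14.6-20.5) = (-24.6)/(-5.9) = 4.1695

4.1695


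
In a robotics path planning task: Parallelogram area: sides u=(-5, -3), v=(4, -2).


|u x v| = |(-5)*(-2) - (-3)*4|
= |10 - (-12)| = 22

22


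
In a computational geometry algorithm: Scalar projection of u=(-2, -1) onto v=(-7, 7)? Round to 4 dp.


u.v = 7, |v| = sqrt(98) = 9.8995
Scalar projection = u.v / |v| = 7 / sqrt(98) = 0.7071

0.7071


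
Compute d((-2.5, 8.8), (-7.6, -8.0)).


dx=-5.1, dy=-16.8
d^2 = (-5.1)^2 + (-16.8)^2 = 308.25
d = sqrt(308.25) = 17.557

17.557


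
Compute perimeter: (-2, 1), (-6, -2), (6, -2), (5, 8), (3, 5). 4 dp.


Sides: (-2, 1)->(-6, -2): sqrt(25) = 5, (-6, -2)->(6, -2): sqrt(144) = 12, (6, -2)->(5, 8): sqrt(101) = 10.049876, (5, 8)->(3, 5): sqrt(13) = 3.605551, (3, 5)->(-2, 1): sqrt(41) = 6.403124
Sum = 37.058551
Perimeter = 37.0586

37.0586


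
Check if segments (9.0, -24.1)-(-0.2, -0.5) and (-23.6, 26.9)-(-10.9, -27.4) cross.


Cross products: d1=1122.48, d2=922.64, d3=300.16, d4=500
d1*d2 < 0 and d3*d4 < 0? no

No, they don't intersect


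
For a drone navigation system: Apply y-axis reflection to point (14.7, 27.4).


Reflection over y-axis: (x,y) -> (-x,y)
(14.7, 27.4) -> (-14.7, 27.4)

(-14.7, 27.4)


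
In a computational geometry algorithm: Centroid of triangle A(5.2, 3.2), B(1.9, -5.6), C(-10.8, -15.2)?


Centroid = ((x_A+x_B+x_C)/3, (y_A+y_B+y_C)/3)
= ((5.2+1.9+(-10.8))/3, (3.2+(-5.6)+(-15.2))/3)
= (-1.2333, -5.8667)

(-1.2333, -5.8667)


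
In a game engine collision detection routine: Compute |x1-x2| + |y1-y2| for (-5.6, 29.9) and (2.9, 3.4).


|(-5.6)-2.9| + |29.9-3.4| = 8.5 + 26.5 = 35

35


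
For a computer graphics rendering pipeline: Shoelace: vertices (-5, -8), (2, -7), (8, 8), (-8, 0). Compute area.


Shoelace sum: ((-5)*(-7) - 2*(-8)) + (2*8 - 8*(-7)) + (8*0 - (-8)*8) + ((-8)*(-8) - (-5)*0)
= 251
Area = |251|/2 = 125.5

125.5


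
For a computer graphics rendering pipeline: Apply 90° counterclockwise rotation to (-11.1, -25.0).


90° CCW: (x,y) -> (-y, x)
(-11.1,-25) -> (25, -11.1)

(25, -11.1)


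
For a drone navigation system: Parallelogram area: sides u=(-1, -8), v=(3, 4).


|u x v| = |(-1)*4 - (-8)*3|
= |(-4) - (-24)| = 20

20


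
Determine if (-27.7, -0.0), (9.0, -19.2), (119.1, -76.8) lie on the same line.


Cross product: (9-(-27.7))*((-76.8)-0) - ((-19.2)-0)*(119.1-(-27.7))
= 0

Yes, collinear


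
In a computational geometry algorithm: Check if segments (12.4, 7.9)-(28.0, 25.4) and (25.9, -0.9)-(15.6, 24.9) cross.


Cross products: d1=257.66, d2=-325.07, d3=-373.53, d4=209.2
d1*d2 < 0 and d3*d4 < 0? yes

Yes, they intersect


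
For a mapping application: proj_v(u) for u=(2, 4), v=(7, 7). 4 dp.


u.v = 42, |v| = sqrt(98) = 9.8995
Scalar projection = u.v / |v| = 42 / sqrt(98) = 4.2426

4.2426


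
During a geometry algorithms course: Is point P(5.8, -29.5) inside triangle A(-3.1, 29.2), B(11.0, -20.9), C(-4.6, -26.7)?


Cross products: AB x AP = -381.78, BC x BP = 104, CA x CP = -585.56
All same sign? no

No, outside


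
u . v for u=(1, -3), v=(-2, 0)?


u . v = u_x*v_x + u_y*v_y = 1*(-2) + (-3)*0
= (-2) + 0 = -2

-2


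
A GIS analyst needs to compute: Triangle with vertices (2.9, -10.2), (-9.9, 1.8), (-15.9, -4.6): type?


Side lengths squared: AB^2=307.84, BC^2=76.96, CA^2=384.8
Sorted: [76.96, 307.84, 384.8]
By sides: Scalene, By angles: Right

Scalene, Right


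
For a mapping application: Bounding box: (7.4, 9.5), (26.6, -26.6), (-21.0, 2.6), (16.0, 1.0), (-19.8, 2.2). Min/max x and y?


x range: [-21, 26.6]
y range: [-26.6, 9.5]
Bounding box: (-21,-26.6) to (26.6,9.5)

(-21,-26.6) to (26.6,9.5)


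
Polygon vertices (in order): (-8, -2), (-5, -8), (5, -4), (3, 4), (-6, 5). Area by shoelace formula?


Shoelace sum: ((-8)*(-8) - (-5)*(-2)) + ((-5)*(-4) - 5*(-8)) + (5*4 - 3*(-4)) + (3*5 - (-6)*4) + ((-6)*(-2) - (-8)*5)
= 237
Area = |237|/2 = 118.5

118.5


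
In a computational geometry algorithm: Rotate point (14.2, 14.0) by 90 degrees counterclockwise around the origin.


90° CCW: (x,y) -> (-y, x)
(14.2,14) -> (-14, 14.2)

(-14, 14.2)


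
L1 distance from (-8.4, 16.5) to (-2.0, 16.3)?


|(-8.4)-(-2)| + |16.5-16.3| = 6.4 + 0.2 = 6.6

6.6


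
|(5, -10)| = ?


|u| = sqrt(5^2 + (-10)^2) = sqrt(125) = 11.1803

11.1803


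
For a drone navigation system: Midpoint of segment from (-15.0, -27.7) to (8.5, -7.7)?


M = (((-15)+8.5)/2, ((-27.7)+(-7.7))/2)
= (-3.25, -17.7)

(-3.25, -17.7)


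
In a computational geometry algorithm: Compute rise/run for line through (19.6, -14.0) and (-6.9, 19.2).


slope = (y2-y1)/(x2-x1) = (19.2-(-14))/((-6.9)-19.6) = 33.2/(-26.5) = -1.2528

-1.2528


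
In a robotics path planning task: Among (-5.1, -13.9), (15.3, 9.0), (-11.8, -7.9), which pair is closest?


d(P0,P1) = 30.6687, d(P0,P2) = 8.9939, d(P1,P2) = 31.9378
Closest: P0 and P2

Closest pair: (-5.1, -13.9) and (-11.8, -7.9), distance = 8.9939


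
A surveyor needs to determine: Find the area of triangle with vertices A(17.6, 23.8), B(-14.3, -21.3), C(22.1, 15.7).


Area = |x_A(y_B-y_C) + x_B(y_C-y_A) + x_C(y_A-y_B)|/2
= |(-651.2) + 115.83 + 996.71|/2
= 461.34/2 = 230.67

230.67


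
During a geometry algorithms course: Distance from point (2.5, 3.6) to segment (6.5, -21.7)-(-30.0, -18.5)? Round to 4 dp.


Project P onto AB: t = 0.1691 (clamped to [0,1])
Closest point on segment: (0.3293, -21.159)
Distance: 24.854

24.854


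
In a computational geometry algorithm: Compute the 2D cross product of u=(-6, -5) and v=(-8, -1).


u x v = u_x*v_y - u_y*v_x = (-6)*(-1) - (-5)*(-8)
= 6 - 40 = -34

-34


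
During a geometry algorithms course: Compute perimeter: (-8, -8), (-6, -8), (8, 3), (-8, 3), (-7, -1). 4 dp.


Sides: (-8, -8)->(-6, -8): sqrt(4) = 2, (-6, -8)->(8, 3): sqrt(317) = 17.804494, (8, 3)->(-8, 3): sqrt(256) = 16, (-8, 3)->(-7, -1): sqrt(17) = 4.123106, (-7, -1)->(-8, -8): sqrt(50) = 7.071068
Sum = 46.998668
Perimeter = 46.9987

46.9987


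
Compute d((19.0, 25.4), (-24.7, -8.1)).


dx=-43.7, dy=-33.5
d^2 = (-43.7)^2 + (-33.5)^2 = 3031.94
d = sqrt(3031.94) = 55.0631

55.0631


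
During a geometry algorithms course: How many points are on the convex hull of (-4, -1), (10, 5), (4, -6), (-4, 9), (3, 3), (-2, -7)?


Convex hull vertices (CCW): (-4, -1), (-2, -7), (4, -6), (10, 5), (-4, 9)
Count = 5

5


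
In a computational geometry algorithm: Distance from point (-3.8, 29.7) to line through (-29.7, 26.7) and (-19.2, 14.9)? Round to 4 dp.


|cross product| = 337.12
|line direction| = sqrt(249.49) = 15.7953
Distance = 337.12/sqrt(249.49) = 21.3431

21.3431


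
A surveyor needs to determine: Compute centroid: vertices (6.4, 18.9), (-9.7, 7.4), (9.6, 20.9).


Centroid = ((x_A+x_B+x_C)/3, (y_A+y_B+y_C)/3)
= ((6.4+(-9.7)+9.6)/3, (18.9+7.4+20.9)/3)
= (2.1, 15.7333)

(2.1, 15.7333)


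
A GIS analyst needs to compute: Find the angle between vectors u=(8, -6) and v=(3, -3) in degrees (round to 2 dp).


u.v = 42, |u| = sqrt(100) = 10, |v| = sqrt(18) = 4.2426
cos(theta) = u.v/(|u||v|) = 42/sqrt(1800) = 0.989949
theta = acos(0.989949) = 8.13 degrees

8.13 degrees


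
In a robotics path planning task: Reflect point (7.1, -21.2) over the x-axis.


Reflection over x-axis: (x,y) -> (x,-y)
(7.1, -21.2) -> (7.1, 21.2)

(7.1, 21.2)


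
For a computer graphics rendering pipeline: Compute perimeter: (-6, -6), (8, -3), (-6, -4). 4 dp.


Sides: (-6, -6)->(8, -3): sqrt(205) = 14.317821, (8, -3)->(-6, -4): sqrt(197) = 14.035669, (-6, -4)->(-6, -6): sqrt(4) = 2
Sum = 30.35349
Perimeter = 30.3535

30.3535


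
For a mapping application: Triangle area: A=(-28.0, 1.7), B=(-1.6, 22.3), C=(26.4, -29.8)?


Area = |x_A(y_B-y_C) + x_B(y_C-y_A) + x_C(y_A-y_B)|/2
= |(-1458.8) + 50.4 + (-543.84)|/2
= 1952.24/2 = 976.12

976.12


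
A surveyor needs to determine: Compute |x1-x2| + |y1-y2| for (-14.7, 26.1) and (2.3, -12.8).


|(-14.7)-2.3| + |26.1-(-12.8)| = 17 + 38.9 = 55.9

55.9


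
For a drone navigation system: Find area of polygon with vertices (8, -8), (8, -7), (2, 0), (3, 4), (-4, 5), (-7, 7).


Shoelace sum: (8*(-7) - 8*(-8)) + (8*0 - 2*(-7)) + (2*4 - 3*0) + (3*5 - (-4)*4) + ((-4)*7 - (-7)*5) + ((-7)*(-8) - 8*7)
= 68
Area = |68|/2 = 34

34


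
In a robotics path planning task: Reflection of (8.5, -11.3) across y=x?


Reflection over y=x: (x,y) -> (y,x)
(8.5, -11.3) -> (-11.3, 8.5)

(-11.3, 8.5)


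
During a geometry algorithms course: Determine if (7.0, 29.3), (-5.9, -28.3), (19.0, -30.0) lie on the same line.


Cross product: ((-5.9)-7)*((-30)-29.3) - ((-28.3)-29.3)*(19-7)
= 1456.17

No, not collinear


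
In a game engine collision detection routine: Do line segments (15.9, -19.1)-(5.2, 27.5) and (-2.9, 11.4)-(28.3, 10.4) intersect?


Cross products: d1=-932.8, d2=510.42, d3=549.73, d4=-893.49
d1*d2 < 0 and d3*d4 < 0? yes

Yes, they intersect


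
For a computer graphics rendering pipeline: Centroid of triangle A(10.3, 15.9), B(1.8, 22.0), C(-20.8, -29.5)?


Centroid = ((x_A+x_B+x_C)/3, (y_A+y_B+y_C)/3)
= ((10.3+1.8+(-20.8))/3, (15.9+22+(-29.5))/3)
= (-2.9, 2.8)

(-2.9, 2.8)


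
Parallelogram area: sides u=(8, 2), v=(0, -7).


|u x v| = |8*(-7) - 2*0|
= |(-56) - 0| = 56

56


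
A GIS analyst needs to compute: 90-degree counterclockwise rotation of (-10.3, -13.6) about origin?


90° CCW: (x,y) -> (-y, x)
(-10.3,-13.6) -> (13.6, -10.3)

(13.6, -10.3)


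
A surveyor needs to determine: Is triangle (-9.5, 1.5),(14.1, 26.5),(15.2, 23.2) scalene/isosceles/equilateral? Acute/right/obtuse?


Side lengths squared: AB^2=1181.96, BC^2=12.1, CA^2=1080.98
Sorted: [12.1, 1080.98, 1181.96]
By sides: Scalene, By angles: Obtuse

Scalene, Obtuse


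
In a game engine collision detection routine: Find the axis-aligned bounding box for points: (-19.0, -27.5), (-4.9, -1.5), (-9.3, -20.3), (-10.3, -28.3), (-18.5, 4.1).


x range: [-19, -4.9]
y range: [-28.3, 4.1]
Bounding box: (-19,-28.3) to (-4.9,4.1)

(-19,-28.3) to (-4.9,4.1)


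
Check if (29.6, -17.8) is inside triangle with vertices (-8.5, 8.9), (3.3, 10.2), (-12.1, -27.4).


Cross products: AB x AP = -364.59, BC x BP = 1420.08, CA x CP = -1479.15
All same sign? no

No, outside


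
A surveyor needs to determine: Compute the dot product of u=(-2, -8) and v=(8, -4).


u . v = u_x*v_x + u_y*v_y = (-2)*8 + (-8)*(-4)
= (-16) + 32 = 16

16


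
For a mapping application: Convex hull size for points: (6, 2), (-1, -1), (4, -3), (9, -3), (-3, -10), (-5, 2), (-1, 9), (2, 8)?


Convex hull vertices (CCW): (-5, 2), (-3, -10), (9, -3), (6, 2), (2, 8), (-1, 9)
Count = 6

6


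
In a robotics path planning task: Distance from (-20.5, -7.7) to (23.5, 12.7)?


dx=44, dy=20.4
d^2 = 44^2 + 20.4^2 = 2352.16
d = sqrt(2352.16) = 48.4991

48.4991


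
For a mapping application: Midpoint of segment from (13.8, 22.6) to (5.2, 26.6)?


M = ((13.8+5.2)/2, (22.6+26.6)/2)
= (9.5, 24.6)

(9.5, 24.6)


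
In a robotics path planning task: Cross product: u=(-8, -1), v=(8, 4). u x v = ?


u x v = u_x*v_y - u_y*v_x = (-8)*4 - (-1)*8
= (-32) - (-8) = -24

-24


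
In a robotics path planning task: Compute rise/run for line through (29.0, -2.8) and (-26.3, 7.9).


slope = (y2-y1)/(x2-x1) = (7.9-(-2.8))/((-26.3)-29) = 10.7/(-55.3) = -0.1935

-0.1935


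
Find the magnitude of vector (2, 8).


|u| = sqrt(2^2 + 8^2) = sqrt(68) = 8.2462

8.2462


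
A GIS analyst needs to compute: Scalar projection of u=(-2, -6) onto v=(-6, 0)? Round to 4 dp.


u.v = 12, |v| = sqrt(36) = 6
Scalar projection = u.v / |v| = 12 / sqrt(36) = 2

2


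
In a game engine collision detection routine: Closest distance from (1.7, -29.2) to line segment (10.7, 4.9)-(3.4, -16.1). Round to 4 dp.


Project P onto AB: t = 1 (clamped to [0,1])
Closest point on segment: (3.4, -16.1)
Distance: 13.2098

13.2098


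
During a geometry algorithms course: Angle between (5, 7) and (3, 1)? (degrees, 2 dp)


u.v = 22, |u| = sqrt(74) = 8.6023, |v| = sqrt(10) = 3.1623
cos(theta) = u.v/(|u||v|) = 22/sqrt(740) = 0.808736
theta = acos(0.808736) = 36.03 degrees

36.03 degrees


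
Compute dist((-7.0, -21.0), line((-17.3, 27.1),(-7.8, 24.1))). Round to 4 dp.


|cross product| = 426.05
|line direction| = sqrt(99.25) = 9.9624
Distance = 426.05/sqrt(99.25) = 42.7657

42.7657


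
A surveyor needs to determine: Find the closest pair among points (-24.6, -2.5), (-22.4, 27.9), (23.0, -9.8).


d(P0,P1) = 30.4795, d(P0,P2) = 48.1565, d(P1,P2) = 59.0123
Closest: P0 and P1

Closest pair: (-24.6, -2.5) and (-22.4, 27.9), distance = 30.4795


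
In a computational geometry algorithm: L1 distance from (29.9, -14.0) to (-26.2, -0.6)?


|29.9-(-26.2)| + |(-14)-(-0.6)| = 56.1 + 13.4 = 69.5

69.5


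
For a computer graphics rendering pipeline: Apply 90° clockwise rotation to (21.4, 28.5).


90° CW: (x,y) -> (y, -x)
(21.4,28.5) -> (28.5, -21.4)

(28.5, -21.4)


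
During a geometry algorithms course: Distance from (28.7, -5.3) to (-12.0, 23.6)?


dx=-40.7, dy=28.9
d^2 = (-40.7)^2 + 28.9^2 = 2491.7
d = sqrt(2491.7) = 49.9169

49.9169


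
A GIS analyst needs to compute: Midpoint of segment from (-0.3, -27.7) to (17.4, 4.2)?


M = (((-0.3)+17.4)/2, ((-27.7)+4.2)/2)
= (8.55, -11.75)

(8.55, -11.75)


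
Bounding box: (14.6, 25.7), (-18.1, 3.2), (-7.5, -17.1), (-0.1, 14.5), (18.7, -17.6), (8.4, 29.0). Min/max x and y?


x range: [-18.1, 18.7]
y range: [-17.6, 29]
Bounding box: (-18.1,-17.6) to (18.7,29)

(-18.1,-17.6) to (18.7,29)


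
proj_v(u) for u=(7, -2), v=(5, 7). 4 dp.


u.v = 21, |v| = sqrt(74) = 8.6023
Scalar projection = u.v / |v| = 21 / sqrt(74) = 2.4412

2.4412


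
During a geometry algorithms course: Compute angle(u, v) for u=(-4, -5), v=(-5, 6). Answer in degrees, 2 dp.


u.v = -10, |u| = sqrt(41) = 6.4031, |v| = sqrt(61) = 7.8102
cos(theta) = u.v/(|u||v|) = -10/sqrt(2501) = -0.19996
theta = acos(-0.19996) = 101.53 degrees

101.53 degrees


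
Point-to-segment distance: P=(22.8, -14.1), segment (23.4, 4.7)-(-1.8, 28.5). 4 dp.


Project P onto AB: t = 0 (clamped to [0,1])
Closest point on segment: (23.4, 4.7)
Distance: 18.8096

18.8096


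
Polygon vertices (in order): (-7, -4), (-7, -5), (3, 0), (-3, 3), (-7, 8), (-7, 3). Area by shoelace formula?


Shoelace sum: ((-7)*(-5) - (-7)*(-4)) + ((-7)*0 - 3*(-5)) + (3*3 - (-3)*0) + ((-3)*8 - (-7)*3) + ((-7)*3 - (-7)*8) + ((-7)*(-4) - (-7)*3)
= 112
Area = |112|/2 = 56

56


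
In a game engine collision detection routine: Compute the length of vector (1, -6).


|u| = sqrt(1^2 + (-6)^2) = sqrt(37) = 6.0828

6.0828


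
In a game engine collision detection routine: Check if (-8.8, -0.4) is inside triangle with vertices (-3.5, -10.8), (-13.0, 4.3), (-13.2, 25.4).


Cross products: AB x AP = -18.77, BC x BP = -87.68, CA x CP = -90.98
All same sign? yes

Yes, inside


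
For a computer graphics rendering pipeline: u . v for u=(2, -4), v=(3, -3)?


u . v = u_x*v_x + u_y*v_y = 2*3 + (-4)*(-3)
= 6 + 12 = 18

18


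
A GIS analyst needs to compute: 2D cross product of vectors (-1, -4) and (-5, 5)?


u x v = u_x*v_y - u_y*v_x = (-1)*5 - (-4)*(-5)
= (-5) - 20 = -25

-25


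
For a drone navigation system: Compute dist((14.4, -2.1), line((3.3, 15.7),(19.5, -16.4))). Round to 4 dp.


|cross product| = 67.95
|line direction| = sqrt(1292.85) = 35.9562
Distance = 67.95/sqrt(1292.85) = 1.8898

1.8898


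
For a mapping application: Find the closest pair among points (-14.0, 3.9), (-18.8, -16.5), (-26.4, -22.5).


d(P0,P1) = 20.9571, d(P0,P2) = 29.1671, d(P1,P2) = 9.683
Closest: P1 and P2

Closest pair: (-18.8, -16.5) and (-26.4, -22.5), distance = 9.683


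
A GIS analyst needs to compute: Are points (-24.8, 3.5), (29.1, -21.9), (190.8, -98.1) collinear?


Cross product: (29.1-(-24.8))*((-98.1)-3.5) - ((-21.9)-3.5)*(190.8-(-24.8))
= 0

Yes, collinear


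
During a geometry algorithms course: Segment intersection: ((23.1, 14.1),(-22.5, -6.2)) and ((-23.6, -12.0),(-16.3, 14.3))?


Cross products: d1=-1037.68, d2=13.41, d3=242.15, d4=-808.94
d1*d2 < 0 and d3*d4 < 0? yes

Yes, they intersect


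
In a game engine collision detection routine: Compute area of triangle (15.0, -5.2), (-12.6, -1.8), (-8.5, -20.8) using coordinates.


Area = |x_A(y_B-y_C) + x_B(y_C-y_A) + x_C(y_A-y_B)|/2
= |285 + 196.56 + 28.9|/2
= 510.46/2 = 255.23

255.23


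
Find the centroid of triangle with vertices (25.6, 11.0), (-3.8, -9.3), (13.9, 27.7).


Centroid = ((x_A+x_B+x_C)/3, (y_A+y_B+y_C)/3)
= ((25.6+(-3.8)+13.9)/3, (11+(-9.3)+27.7)/3)
= (11.9, 9.8)

(11.9, 9.8)


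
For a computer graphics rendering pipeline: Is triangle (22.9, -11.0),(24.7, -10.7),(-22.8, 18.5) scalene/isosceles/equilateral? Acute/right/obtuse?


Side lengths squared: AB^2=3.33, BC^2=3108.89, CA^2=2958.74
Sorted: [3.33, 2958.74, 3108.89]
By sides: Scalene, By angles: Obtuse

Scalene, Obtuse


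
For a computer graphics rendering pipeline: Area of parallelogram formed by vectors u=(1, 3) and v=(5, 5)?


|u x v| = |1*5 - 3*5|
= |5 - 15| = 10

10


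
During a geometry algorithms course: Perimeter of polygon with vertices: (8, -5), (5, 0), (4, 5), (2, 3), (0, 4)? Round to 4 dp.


Sides: (8, -5)->(5, 0): sqrt(34) = 5.830952, (5, 0)->(4, 5): sqrt(26) = 5.09902, (4, 5)->(2, 3): sqrt(8) = 2.828427, (2, 3)->(0, 4): sqrt(5) = 2.236068, (0, 4)->(8, -5): sqrt(145) = 12.041595
Sum = 28.036062
Perimeter = 28.0361

28.0361


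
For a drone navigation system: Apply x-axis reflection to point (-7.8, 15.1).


Reflection over x-axis: (x,y) -> (x,-y)
(-7.8, 15.1) -> (-7.8, -15.1)

(-7.8, -15.1)


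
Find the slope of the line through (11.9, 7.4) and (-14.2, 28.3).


slope = (y2-y1)/(x2-x1) = (28.3-7.4)/((-14.2)-11.9) = 20.9/(-26.1) = -0.8008

-0.8008


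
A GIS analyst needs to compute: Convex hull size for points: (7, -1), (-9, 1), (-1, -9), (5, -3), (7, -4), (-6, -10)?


Convex hull vertices (CCW): (-9, 1), (-6, -10), (-1, -9), (7, -4), (7, -1)
Count = 5

5


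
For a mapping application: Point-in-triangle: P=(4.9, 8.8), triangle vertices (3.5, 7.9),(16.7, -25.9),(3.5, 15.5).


Cross products: AB x AP = 59.2, BC x BP = 30.48, CA x CP = 10.64
All same sign? yes

Yes, inside


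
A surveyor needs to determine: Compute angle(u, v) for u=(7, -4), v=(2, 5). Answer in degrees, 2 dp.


u.v = -6, |u| = sqrt(65) = 8.0623, |v| = sqrt(29) = 5.3852
cos(theta) = u.v/(|u||v|) = -6/sqrt(1885) = -0.138196
theta = acos(-0.138196) = 97.94 degrees

97.94 degrees
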